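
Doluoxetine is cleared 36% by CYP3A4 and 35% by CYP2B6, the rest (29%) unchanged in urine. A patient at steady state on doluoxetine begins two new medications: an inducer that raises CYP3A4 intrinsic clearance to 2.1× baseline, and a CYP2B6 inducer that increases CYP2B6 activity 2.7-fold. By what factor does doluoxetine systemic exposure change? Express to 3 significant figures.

CYP3A4: 0.36 × 2.1 = 0.756
CYP2B6: 0.35 × 2.7 = 0.945
Other: 0.29 (unchanged)
New clearance relative to baseline: 0.756 + 0.945 + 0.29 = 1.991.
Systemic exposure ∝ 1/CL: fold-change = 1 / 1.991 = 0.502.

0.502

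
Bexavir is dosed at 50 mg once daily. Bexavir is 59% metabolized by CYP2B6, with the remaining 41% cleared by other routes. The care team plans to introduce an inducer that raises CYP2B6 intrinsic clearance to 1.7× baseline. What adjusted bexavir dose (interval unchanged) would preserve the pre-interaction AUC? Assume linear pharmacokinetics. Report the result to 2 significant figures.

CYP2B6: 0.59 × 1.7 = 1.003
Other: 0.41 (unchanged)
Relative clearance = 1.003 + 0.41 = 1.413.
Exposure is unchanged when dose changes in proportion to clearance. New dose = 50 mg × 1.413 = 71 mg.

71 mg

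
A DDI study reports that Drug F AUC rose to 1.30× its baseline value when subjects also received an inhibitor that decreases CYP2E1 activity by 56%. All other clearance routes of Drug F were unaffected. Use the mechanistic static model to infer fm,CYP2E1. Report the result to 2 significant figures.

Call the CYP2E1 fraction fm. After the interaction, CL_new/CL_old = fm × 0.44 + (1 − fm).
AUC ratio = 1 / (new CL fraction), so new CL fraction = 1 / 1.30 = 0.7692.
fm × 0.44 + 1 − fm = 0.7692  ⇒  fm × (0.44 − 1) = −0.2308  ⇒  fm = 0.41.

0.41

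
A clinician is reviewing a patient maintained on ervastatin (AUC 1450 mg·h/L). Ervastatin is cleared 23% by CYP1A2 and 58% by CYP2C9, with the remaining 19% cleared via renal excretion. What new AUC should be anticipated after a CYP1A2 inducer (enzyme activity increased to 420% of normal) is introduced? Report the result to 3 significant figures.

CYP1A2: 0.23 × 4.2 = 0.966
CYP2C9: 0.58 (unchanged)
Other: 0.19 (unchanged)
Relative clearance = 0.966 + 0.58 + 0.19 = 1.736.
With dosing unchanged, AUC scales as 1/CL: 1450 / 1.736 = 835 mg·h/L.

835 mg·h/L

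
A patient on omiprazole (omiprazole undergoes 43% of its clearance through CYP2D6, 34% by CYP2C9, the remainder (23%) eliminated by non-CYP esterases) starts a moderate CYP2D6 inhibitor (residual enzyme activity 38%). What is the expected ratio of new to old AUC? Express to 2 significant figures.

1.4

CYP2D6: 0.43 × 0.38 = 0.1634
CYP2C9: 0.34 (unchanged)
Other: 0.23 (unchanged)
CL_new/CL_old = 0.1634 + 0.34 + 0.23 = 0.7334.
Since AUC ∝ 1/CL, the ratio is 1 / 0.7334 = 1.4.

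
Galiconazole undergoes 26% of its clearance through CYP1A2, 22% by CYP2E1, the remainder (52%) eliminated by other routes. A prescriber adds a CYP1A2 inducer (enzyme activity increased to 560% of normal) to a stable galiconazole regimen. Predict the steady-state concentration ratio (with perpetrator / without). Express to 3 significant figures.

The CYP1A2 pathway (26% of clearance) increases to 5.6× activity: 0.26 × 5.6 = 1.456.
CYP2E1 (22%) and the residual 52% are unaffected.
CL_new/CL_old = 1.456 + 0.22 + 0.52 = 2.196.
Since steady-state concentration ∝ 1/CL, the ratio is 1 / 2.196 = 0.455.

0.455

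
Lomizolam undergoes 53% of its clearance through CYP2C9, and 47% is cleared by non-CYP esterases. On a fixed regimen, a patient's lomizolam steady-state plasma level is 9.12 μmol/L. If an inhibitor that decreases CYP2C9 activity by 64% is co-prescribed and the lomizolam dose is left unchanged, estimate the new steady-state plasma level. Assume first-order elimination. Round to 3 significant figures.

CYP2C9: 0.53 × 0.36 = 0.1908
Other: 0.47 (unchanged)
CL_new/CL_old = 0.1908 + 0.47 = 0.6608.
New steady-state plasma level = baseline ÷ relative clearance = 9.12 / 0.6608 = 13.8 μmol/L.

13.8 μmol/L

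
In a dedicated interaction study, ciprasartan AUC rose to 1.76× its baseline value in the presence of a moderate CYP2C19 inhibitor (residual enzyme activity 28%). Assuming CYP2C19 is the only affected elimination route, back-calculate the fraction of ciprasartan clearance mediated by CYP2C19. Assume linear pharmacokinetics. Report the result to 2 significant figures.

0.60

CL'/CL = 1 / 1.76 = 0.5682
0.28·fm + (1 − fm) = 0.5682
fm = (0.5682 − 1) / (0.28 − 1) = 0.60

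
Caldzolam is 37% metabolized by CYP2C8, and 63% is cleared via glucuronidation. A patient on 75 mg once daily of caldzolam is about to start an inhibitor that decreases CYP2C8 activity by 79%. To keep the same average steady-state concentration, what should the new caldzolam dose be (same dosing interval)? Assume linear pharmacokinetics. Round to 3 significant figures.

53.1 mg

The CYP2C8 pathway (37% of clearance) falls to 0.21× activity: 0.37 × 0.21 = 0.0777.
The remaining 63% of clearance is unaffected.
Relative clearance = 0.0777 + 0.63 = 0.7077.
To maintain the same steady-state level, dose must scale with clearance: new dose = 75 × 0.7077 = 53.1 mg.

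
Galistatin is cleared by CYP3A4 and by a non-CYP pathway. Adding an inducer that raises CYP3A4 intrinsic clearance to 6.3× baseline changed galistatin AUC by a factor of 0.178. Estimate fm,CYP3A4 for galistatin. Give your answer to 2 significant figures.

Let x = fm,CYP3A4. Because AUC ∝ 1/CL, relative clearance rose to 1/0.178 = 5.618.
Setting x·6.3 + (1 − x) = 5.618 and solving: x = (5.618 − 1)/(6.3 − 1) = 0.87.

0.87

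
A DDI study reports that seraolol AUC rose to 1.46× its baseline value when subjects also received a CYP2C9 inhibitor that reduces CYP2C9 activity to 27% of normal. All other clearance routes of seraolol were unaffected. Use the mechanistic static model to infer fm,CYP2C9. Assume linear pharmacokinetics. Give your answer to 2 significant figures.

0.43

Write x for the fraction cleared via CYP2C9. The observed AUC change means clearance fell to 1/1.46 = 0.6849 of baseline.
Setting x·0.27 + (1 − x) = 0.6849 and solving: x = (0.6849 − 1)/(0.27 − 1) = 0.43.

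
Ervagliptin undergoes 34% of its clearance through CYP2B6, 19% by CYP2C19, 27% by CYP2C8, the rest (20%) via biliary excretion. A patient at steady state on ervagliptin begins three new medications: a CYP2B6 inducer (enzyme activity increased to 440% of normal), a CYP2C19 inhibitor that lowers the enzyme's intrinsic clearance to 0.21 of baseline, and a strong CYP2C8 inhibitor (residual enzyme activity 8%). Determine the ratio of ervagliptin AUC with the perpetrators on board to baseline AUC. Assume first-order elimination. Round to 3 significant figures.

0.569

The CYP2B6 pathway (34% of clearance) rises to 4.4× activity: 0.34 × 4.4 = 1.496.
The CYP2C19 pathway (19% of clearance) falls to 0.21× activity: 0.19 × 0.21 = 0.0399.
The CYP2C8 pathway (27% of clearance) falls to 0.08× activity: 0.27 × 0.08 = 0.0216.
Non-CYP routes (20%) are unchanged.
CL_new/CL_old = 1.496 + 0.0399 + 0.0216 + 0.2 = 1.7575.
Net AUC ratio = 1 / 1.7575 = 0.569.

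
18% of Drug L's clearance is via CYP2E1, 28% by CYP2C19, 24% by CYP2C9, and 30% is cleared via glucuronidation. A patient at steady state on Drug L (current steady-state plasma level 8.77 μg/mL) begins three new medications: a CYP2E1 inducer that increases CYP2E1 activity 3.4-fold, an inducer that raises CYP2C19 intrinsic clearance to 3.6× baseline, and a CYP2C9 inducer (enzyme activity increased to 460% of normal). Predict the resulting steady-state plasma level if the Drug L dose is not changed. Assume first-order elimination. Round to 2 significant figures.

2.9 μg/mL

CYP2E1: 0.18 × 3.4 = 0.612
CYP2C19: 0.28 × 3.6 = 1.008
CYP2C9: 0.24 × 4.6 = 1.104
Other: 0.3 (unchanged)
CL_new/CL_old = 0.612 + 1.008 + 1.104 + 0.3 = 3.024.
New steady-state plasma level = 8.77 / 3.024 = 2.9 μg/mL (concentration scales inversely with clearance).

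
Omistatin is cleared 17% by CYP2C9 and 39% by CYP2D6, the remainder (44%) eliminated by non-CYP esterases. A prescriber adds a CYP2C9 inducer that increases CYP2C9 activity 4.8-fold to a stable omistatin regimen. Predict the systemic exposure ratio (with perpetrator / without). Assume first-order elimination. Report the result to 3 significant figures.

0.608

The CYP2C9 pathway (17% of clearance) rises to 4.8× activity: 0.17 × 4.8 = 0.816.
CYP2D6 (39%) and the residual 44% are unaffected.
CL_new/CL_old = 0.816 + 0.39 + 0.44 = 1.646.
Systemic exposure is inversely proportional to clearance, so the fold-change is 1 / 1.646 = 0.608.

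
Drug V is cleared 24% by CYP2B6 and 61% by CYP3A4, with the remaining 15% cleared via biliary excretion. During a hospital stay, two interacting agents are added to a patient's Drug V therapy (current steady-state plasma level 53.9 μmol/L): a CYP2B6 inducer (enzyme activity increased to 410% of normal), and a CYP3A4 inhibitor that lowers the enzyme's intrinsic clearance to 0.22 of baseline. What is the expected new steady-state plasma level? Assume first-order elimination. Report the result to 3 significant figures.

42.5 μmol/L

The CYP2B6 pathway (24% of clearance) rises to 4.1× activity: 0.24 × 4.1 = 0.984.
The CYP3A4 pathway (61% of clearance) is reduced to 0.22× activity: 0.61 × 0.22 = 0.1342.
The remaining 15% of clearance is unaffected.
Relative clearance = 0.984 + 0.1342 + 0.15 = 1.2682.
New steady-state plasma level = 53.9 / 1.2682 = 42.5 μmol/L (concentration scales inversely with clearance).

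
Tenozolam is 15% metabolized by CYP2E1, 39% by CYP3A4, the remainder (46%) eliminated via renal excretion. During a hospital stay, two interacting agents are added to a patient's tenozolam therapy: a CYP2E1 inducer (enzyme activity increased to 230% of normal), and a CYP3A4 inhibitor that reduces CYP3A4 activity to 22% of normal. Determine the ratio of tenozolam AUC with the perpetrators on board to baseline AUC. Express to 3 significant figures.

The CYP2E1 pathway (15% of clearance) is boosted to 2.3× activity: 0.15 × 2.3 = 0.345.
The CYP3A4 pathway (39% of clearance) drops to 0.22× activity: 0.39 × 0.22 = 0.0858.
Non-CYP routes (46%) are unchanged.
New clearance relative to baseline: 0.345 + 0.0858 + 0.46 = 0.8908.
Net AUC ratio = 1 / 0.8908 = 1.12.

1.12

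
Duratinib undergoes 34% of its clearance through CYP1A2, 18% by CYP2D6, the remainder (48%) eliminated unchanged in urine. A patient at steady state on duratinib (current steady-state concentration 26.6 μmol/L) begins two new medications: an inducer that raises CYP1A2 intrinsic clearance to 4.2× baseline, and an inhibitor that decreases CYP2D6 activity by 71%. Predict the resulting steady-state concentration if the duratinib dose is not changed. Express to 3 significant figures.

CYP1A2: 0.34 × 4.2 = 1.428
CYP2D6: 0.18 × 0.29 = 0.0522
Other: 0.48 (unchanged)
CL_new/CL_old = 1.428 + 0.0522 + 0.48 = 1.9602.
Dividing the baseline by the relative clearance: 26.6 / 1.9602 = 13.6 μmol/L.

13.6 μmol/L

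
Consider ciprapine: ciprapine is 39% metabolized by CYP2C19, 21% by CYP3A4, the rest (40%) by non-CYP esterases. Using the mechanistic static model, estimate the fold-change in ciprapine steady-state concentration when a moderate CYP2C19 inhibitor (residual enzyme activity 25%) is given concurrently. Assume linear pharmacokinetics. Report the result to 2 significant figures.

1.4

The CYP2C19 pathway (39% of clearance) drops to 0.25× activity: 0.39 × 0.25 = 0.0975.
CYP3A4 (21%) and the residual 40% are unaffected.
CL_new/CL_old = 0.0975 + 0.21 + 0.4 = 0.7075.
Steady-state concentration ratio = CL_old/CL_new = 1 / 0.7075 = 1.4.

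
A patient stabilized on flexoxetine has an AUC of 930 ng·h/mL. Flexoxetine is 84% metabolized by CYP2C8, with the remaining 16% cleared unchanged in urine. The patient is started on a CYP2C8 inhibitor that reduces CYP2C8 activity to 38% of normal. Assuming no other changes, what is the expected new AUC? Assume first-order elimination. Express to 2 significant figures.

1.9 × 10³ ng·h/mL

The CYP2C8 pathway (84% of clearance) drops to 0.38× activity: 0.84 × 0.38 = 0.3192.
The remaining 16% of clearance is unaffected.
Relative clearance = 0.3192 + 0.16 = 0.4792.
With dosing unchanged, AUC scales as 1/CL: 930 / 0.4792 = 1.9 × 10³ ng·h/mL.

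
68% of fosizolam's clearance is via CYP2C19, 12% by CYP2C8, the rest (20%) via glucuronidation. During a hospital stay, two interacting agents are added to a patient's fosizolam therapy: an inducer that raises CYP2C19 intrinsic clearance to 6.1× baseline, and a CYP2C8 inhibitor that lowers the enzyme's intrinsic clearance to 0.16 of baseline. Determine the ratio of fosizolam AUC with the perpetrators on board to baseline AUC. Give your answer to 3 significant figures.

The CYP2C19 pathway (68% of clearance) is boosted to 6.1× activity: 0.68 × 6.1 = 4.148.
The CYP2C8 pathway (12% of clearance) is reduced to 0.16× activity: 0.12 × 0.16 = 0.0192.
Non-CYP routes (20%) are unchanged.
New clearance relative to baseline: 4.148 + 0.0192 + 0.2 = 4.3672.
AUC ∝ 1/CL: fold-change = 1 / 4.3672 = 0.229.

0.229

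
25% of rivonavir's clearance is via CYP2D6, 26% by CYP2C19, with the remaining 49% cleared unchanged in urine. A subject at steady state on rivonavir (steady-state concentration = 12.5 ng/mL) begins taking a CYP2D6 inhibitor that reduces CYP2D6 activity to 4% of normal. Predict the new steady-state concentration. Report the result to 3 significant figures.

The CYP2D6 pathway (25% of clearance) falls to 0.04× activity: 0.25 × 0.04 = 0.01.
CYP2C19 (26%) and the residual 49% are unaffected.
Relative clearance = 0.01 + 0.26 + 0.49 = 0.76.
With dosing unchanged, steady-state concentration scales as 1/CL: 12.5 / 0.76 = 16.4 ng/mL.

16.4 ng/mL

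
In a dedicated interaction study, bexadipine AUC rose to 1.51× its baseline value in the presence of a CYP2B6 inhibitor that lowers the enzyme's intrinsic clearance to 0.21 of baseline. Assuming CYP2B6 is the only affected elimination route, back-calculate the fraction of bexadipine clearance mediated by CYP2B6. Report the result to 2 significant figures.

0.43

CL'/CL = 1 / 1.51 = 0.6623
0.21·fm + (1 − fm) = 0.6623
fm = (0.6623 − 1) / (0.21 − 1) = 0.43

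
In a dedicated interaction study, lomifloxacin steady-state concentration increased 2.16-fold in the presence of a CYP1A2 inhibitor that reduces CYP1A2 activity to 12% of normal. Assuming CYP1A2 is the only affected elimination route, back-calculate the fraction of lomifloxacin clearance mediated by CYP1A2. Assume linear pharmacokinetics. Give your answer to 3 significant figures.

Let fm be the CYP1A2 fraction. New clearance relative to baseline = fm × 0.12 + (1 − fm).
Steady-state concentration ratio = 1 / (new CL fraction), so new CL fraction = 1 / 2.16 = 0.463.
fm × 0.12 + 1 − fm = 0.463  ⇒  fm × (0.12 − 1) = −0.537  ⇒  fm = 0.610.

0.610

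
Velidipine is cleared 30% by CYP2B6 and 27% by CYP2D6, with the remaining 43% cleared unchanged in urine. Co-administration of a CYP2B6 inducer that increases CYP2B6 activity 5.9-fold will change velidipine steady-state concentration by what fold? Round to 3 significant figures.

0.405

The CYP2B6 pathway (30% of clearance) is boosted to 5.9× activity: 0.3 × 5.9 = 1.77.
CYP2D6 (27%) and the residual 43% are unaffected.
New clearance relative to baseline: 1.77 + 0.27 + 0.43 = 2.47.
Steady-state concentration is inversely proportional to clearance, so the fold-change is 1 / 2.47 = 0.405.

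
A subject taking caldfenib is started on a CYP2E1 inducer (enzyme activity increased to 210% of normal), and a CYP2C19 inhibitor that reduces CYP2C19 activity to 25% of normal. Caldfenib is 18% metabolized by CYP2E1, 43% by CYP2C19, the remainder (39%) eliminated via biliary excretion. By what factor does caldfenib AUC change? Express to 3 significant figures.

1.14

The CYP2E1 pathway (18% of clearance) rises to 2.1× activity: 0.18 × 2.1 = 0.378.
The CYP2C19 pathway (43% of clearance) is reduced to 0.25× activity: 0.43 × 0.25 = 0.1075.
Non-CYP routes (39%) are unchanged.
New clearance relative to baseline: 0.378 + 0.1075 + 0.39 = 0.8755.
Net AUC ratio = 1 / 0.8755 = 1.14.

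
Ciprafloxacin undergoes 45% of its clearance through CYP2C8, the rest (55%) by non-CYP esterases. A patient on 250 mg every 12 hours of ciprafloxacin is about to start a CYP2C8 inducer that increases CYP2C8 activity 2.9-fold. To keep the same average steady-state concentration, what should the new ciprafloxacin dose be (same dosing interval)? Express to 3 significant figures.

464 mg

CYP2C8: 0.45 × 2.9 = 1.305
Other: 0.55 (unchanged)
Relative clearance = 1.305 + 0.55 = 1.855.
To maintain the same steady-state level, dose must scale with clearance: new dose = 250 × 1.855 = 464 mg.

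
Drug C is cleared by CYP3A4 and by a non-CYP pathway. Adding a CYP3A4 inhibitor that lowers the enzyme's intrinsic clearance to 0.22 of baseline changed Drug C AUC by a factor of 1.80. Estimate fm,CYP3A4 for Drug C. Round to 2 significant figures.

Let fm be the CYP3A4 fraction. New clearance relative to baseline = fm × 0.22 + (1 − fm).
AUC ratio = 1 / (new CL fraction), so new CL fraction = 1 / 1.80 = 0.5556.
fm × 0.22 + 1 − fm = 0.5556  ⇒  fm × (0.22 − 1) = −0.4444  ⇒  fm = 0.57.

0.57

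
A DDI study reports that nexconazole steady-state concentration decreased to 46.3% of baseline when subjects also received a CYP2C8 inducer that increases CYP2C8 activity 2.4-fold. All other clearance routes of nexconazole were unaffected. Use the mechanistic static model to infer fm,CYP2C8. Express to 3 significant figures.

0.828

Write x for the fraction cleared via CYP2C8. The observed steady-state concentration change means clearance rose to 1/0.463 = 2.16 of baseline.
Setting x·2.4 + (1 − x) = 2.16 and solving: x = (2.16 − 1)/(2.4 − 1) = 0.828.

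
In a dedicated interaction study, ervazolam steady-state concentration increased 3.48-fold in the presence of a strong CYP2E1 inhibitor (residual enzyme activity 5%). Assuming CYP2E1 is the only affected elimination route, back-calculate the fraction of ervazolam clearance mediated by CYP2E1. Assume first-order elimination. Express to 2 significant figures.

CL'/CL = 1 / 3.48 = 0.2874
0.05·fm + (1 − fm) = 0.2874
fm = (0.2874 − 1) / (0.05 − 1) = 0.75

0.75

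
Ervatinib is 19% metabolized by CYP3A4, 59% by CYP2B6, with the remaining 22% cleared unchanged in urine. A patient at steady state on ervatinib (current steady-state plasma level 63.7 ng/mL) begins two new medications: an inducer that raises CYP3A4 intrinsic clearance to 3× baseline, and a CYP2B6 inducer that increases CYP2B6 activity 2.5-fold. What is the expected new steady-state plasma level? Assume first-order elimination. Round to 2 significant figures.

The CYP3A4 pathway (19% of clearance) increases to 3× activity: 0.19 × 3 = 0.57.
The CYP2B6 pathway (59% of clearance) rises to 2.5× activity: 0.59 × 2.5 = 1.475.
Non-CYP routes (22%) are unchanged.
CL_new/CL_old = 0.57 + 1.475 + 0.22 = 2.265.
New steady-state plasma level = 63.7 / 2.265 = 28 ng/mL (concentration scales inversely with clearance).

28 ng/mL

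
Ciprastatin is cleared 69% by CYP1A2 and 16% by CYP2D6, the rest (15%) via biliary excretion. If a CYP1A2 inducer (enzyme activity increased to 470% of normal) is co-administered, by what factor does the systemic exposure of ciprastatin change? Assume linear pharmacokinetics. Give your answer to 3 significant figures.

The CYP1A2 pathway (69% of clearance) rises to 4.7× activity: 0.69 × 4.7 = 3.243.
CYP2D6 (16%) and the residual 15% are unaffected.
New clearance relative to baseline: 3.243 + 0.16 + 0.15 = 3.553.
Systemic exposure is inversely proportional to clearance, so the fold-change is 1 / 3.553 = 0.281.

0.281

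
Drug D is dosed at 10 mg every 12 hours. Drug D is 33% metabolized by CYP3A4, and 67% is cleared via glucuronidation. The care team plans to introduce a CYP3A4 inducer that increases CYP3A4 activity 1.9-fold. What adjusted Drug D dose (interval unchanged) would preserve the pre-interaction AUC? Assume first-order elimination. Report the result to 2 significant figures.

The CYP3A4 pathway (33% of clearance) rises to 1.9× activity: 0.33 × 1.9 = 0.627.
The remaining 67% of clearance is unaffected.
New clearance relative to baseline: 0.627 + 0.67 = 1.297.
Exposure is unchanged when dose changes in proportion to clearance. New dose = 10 mg × 1.297 = 13 mg.

13 mg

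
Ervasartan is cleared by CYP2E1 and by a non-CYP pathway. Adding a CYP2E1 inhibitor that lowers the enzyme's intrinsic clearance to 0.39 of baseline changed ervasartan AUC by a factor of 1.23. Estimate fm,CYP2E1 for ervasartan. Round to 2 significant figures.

0.31

Let x = fm,CYP2E1. Because AUC ∝ 1/CL, relative clearance fell to 1/1.23 = 0.813.
Only the CYP2E1 route changed, so 0.813 = x·0.39 + (1 − x), giving x = 0.31.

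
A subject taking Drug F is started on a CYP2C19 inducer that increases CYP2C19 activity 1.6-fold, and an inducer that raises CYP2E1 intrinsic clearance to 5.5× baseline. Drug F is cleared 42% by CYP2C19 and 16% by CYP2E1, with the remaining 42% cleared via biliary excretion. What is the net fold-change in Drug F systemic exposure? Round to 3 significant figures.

0.507

CYP2C19: 0.42 × 1.6 = 0.672
CYP2E1: 0.16 × 5.5 = 0.88
Other: 0.42 (unchanged)
New clearance relative to baseline: 0.672 + 0.88 + 0.42 = 1.972.
Net systemic exposure ratio = 1 / 1.972 = 0.507.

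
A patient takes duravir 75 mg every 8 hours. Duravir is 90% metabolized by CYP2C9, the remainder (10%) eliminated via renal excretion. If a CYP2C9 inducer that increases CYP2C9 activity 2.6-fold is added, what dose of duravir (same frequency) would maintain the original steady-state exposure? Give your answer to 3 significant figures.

183 mg

CYP2C9: 0.9 × 2.6 = 2.34
Other: 0.1 (unchanged)
Relative clearance = 2.34 + 0.1 = 2.44.
Exposure is unchanged when dose changes in proportion to clearance. New dose = 75 mg × 2.44 = 183 mg.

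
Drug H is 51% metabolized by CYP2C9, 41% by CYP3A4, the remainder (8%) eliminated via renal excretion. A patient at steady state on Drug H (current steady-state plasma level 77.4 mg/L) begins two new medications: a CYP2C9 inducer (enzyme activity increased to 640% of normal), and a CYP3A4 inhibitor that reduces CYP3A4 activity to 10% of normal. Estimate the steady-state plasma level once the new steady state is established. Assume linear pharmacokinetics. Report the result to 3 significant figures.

CYP2C9: 0.51 × 6.4 = 3.264
CYP3A4: 0.41 × 0.1 = 0.041
Other: 0.08 (unchanged)
Relative clearance = 3.264 + 0.041 + 0.08 = 3.385.
Dividing the baseline by the relative clearance: 77.4 / 3.385 = 22.9 mg/L.

22.9 mg/L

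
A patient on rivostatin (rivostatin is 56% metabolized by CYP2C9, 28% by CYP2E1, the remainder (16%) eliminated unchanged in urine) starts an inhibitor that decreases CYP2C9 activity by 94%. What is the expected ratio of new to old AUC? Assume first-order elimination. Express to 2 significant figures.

2.1

The CYP2C9 pathway (56% of clearance) drops to 0.06× activity: 0.56 × 0.06 = 0.0336.
CYP2E1 (28%) and the residual 16% are unaffected.
New clearance relative to baseline: 0.0336 + 0.28 + 0.16 = 0.4736.
AUC ratio = CL_old/CL_new = 1 / 0.4736 = 2.1.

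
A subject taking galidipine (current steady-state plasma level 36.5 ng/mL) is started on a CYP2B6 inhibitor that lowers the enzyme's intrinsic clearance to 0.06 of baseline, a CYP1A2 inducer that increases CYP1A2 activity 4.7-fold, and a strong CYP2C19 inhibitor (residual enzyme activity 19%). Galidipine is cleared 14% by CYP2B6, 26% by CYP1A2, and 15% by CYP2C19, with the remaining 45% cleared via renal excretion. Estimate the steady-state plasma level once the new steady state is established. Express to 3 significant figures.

21.4 ng/mL

The CYP2B6 pathway (14% of clearance) is reduced to 0.06× activity: 0.14 × 0.06 = 0.0084.
The CYP1A2 pathway (26% of clearance) increases to 4.7× activity: 0.26 × 4.7 = 1.222.
The CYP2C19 pathway (15% of clearance) is reduced to 0.19× activity: 0.15 × 0.19 = 0.0285.
Non-CYP routes (45%) are unchanged.
Relative clearance = 0.0084 + 1.222 + 0.0285 + 0.45 = 1.7089.
Dividing the baseline by the relative clearance: 36.5 / 1.7089 = 21.4 ng/mL.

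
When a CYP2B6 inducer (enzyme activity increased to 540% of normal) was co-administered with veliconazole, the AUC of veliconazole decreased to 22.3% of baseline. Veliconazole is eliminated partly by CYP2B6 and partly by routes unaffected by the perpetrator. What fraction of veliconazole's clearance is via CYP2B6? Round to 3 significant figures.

Let fm be the CYP2B6 fraction. New clearance relative to baseline = fm × 5.4 + (1 − fm).
AUC ratio = 1 / (new CL fraction), so new CL fraction = 1 / 0.223 = 4.484.
fm × 5.4 + 1 − fm = 4.484  ⇒  fm × (5.4 − 1) = 3.484  ⇒  fm = 0.792.

0.792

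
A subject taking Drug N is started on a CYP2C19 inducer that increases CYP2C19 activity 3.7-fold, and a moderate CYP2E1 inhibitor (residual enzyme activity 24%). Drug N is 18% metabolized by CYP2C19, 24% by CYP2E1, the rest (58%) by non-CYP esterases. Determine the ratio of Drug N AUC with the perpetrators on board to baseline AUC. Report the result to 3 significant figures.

0.767

The CYP2C19 pathway (18% of clearance) rises to 3.7× activity: 0.18 × 3.7 = 0.666.
The CYP2E1 pathway (24% of clearance) falls to 0.24× activity: 0.24 × 0.24 = 0.0576.
Non-CYP routes (58%) are unchanged.
New clearance relative to baseline: 0.666 + 0.0576 + 0.58 = 1.3036.
Net AUC ratio = 1 / 1.3036 = 0.767.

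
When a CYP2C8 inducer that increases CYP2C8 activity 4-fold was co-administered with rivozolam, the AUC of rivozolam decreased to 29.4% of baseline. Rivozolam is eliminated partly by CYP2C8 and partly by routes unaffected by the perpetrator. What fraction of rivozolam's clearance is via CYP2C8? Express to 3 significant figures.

0.800

Let fm be the CYP2C8 fraction. New clearance relative to baseline = fm × 4 + (1 − fm).
AUC ratio = 1 / (new CL fraction), so new CL fraction = 1 / 0.294 = 3.401.
fm × 4 + 1 − fm = 3.401  ⇒  fm × (4 − 1) = 2.401  ⇒  fm = 0.800.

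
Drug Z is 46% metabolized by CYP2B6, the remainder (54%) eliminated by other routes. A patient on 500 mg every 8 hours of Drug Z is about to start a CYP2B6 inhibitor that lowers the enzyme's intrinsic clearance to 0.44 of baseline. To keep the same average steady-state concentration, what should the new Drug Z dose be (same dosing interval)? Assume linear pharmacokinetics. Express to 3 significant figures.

371 mg

CYP2B6: 0.46 × 0.44 = 0.2024
Other: 0.54 (unchanged)
Relative clearance = 0.2024 + 0.54 = 0.7424.
Css,avg = (dose rate)/CL, so holding Css fixed requires dose ∝ CL: 500 × 0.7424 = 371 mg.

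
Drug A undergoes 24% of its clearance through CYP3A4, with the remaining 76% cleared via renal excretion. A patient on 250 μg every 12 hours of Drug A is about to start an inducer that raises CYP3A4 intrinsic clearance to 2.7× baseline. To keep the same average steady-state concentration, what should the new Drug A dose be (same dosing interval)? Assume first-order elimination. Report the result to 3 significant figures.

The CYP3A4 pathway (24% of clearance) is boosted to 2.7× activity: 0.24 × 2.7 = 0.648.
The remaining 76% of clearance is unaffected.
New clearance relative to baseline: 0.648 + 0.76 = 1.408.
To maintain the same steady-state level, dose must scale with clearance: new dose = 250 × 1.408 = 352 μg.

352 μg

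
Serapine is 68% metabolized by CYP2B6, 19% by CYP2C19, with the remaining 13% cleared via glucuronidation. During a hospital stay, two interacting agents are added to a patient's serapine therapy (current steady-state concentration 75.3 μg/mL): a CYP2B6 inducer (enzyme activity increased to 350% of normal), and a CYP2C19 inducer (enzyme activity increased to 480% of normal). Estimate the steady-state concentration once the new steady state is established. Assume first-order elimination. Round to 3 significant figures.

The CYP2B6 pathway (68% of clearance) is boosted to 3.5× activity: 0.68 × 3.5 = 2.38.
The CYP2C19 pathway (19% of clearance) increases to 4.8× activity: 0.19 × 4.8 = 0.912.
Non-CYP routes (13%) are unchanged.
New clearance relative to baseline: 2.38 + 0.912 + 0.13 = 3.422.
Dividing the baseline by the relative clearance: 75.3 / 3.422 = 22.0 μg/mL.

22.0 μg/mL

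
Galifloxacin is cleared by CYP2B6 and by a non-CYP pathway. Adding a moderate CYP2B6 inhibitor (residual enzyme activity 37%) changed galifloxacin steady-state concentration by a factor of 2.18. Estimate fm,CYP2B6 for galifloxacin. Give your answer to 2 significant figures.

0.86

Let x = fm,CYP2B6. Because steady-state concentration ∝ 1/CL, relative clearance fell to 1/2.18 = 0.4587.
Setting x·0.37 + (1 − x) = 0.4587 and solving: x = (0.4587 − 1)/(0.37 − 1) = 0.86.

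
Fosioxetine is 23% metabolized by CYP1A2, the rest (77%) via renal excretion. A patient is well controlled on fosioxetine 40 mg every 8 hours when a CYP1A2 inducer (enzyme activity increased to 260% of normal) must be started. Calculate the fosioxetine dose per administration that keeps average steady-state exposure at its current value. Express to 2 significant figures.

55 mg

The CYP1A2 pathway (23% of clearance) rises to 2.6× activity: 0.23 × 2.6 = 0.598.
Non-CYP routes (77%) are unchanged.
New clearance relative to baseline: 0.598 + 0.77 = 1.368.
To maintain the same steady-state level, dose must scale with clearance: new dose = 40 × 1.368 = 55 mg.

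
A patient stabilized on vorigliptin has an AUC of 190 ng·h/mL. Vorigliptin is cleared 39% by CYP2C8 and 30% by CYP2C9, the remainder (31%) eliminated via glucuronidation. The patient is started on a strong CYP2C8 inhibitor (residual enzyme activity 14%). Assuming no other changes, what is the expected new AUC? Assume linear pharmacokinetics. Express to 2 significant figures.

The CYP2C8 pathway (39% of clearance) is reduced to 0.14× activity: 0.39 × 0.14 = 0.0546.
CYP2C9 (30%) and the residual 31% are unaffected.
Relative clearance = 0.0546 + 0.3 + 0.31 = 0.6646.
New AUC = baseline ÷ relative clearance = 190 / 0.6646 = 2.9 × 10² ng·h/mL.

2.9 × 10² ng·h/mL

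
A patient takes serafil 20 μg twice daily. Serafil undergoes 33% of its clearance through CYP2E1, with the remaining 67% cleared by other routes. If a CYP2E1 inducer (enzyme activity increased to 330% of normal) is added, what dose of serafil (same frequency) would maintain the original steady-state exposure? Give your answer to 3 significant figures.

35.2 μg

CYP2E1: 0.33 × 3.3 = 1.089
Other: 0.67 (unchanged)
Relative clearance = 1.089 + 0.67 = 1.759.
Exposure is unchanged when dose changes in proportion to clearance. New dose = 20 μg × 1.759 = 35.2 μg.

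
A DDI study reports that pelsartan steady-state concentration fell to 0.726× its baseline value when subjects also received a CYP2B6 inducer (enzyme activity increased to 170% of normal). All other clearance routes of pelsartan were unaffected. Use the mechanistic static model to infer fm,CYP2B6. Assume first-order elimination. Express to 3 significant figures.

Let fm be the CYP2B6 fraction. New clearance relative to baseline = fm × 1.7 + (1 − fm).
Steady-state concentration ratio = 1 / (new CL fraction), so new CL fraction = 1 / 0.726 = 1.377.
fm × 1.7 + 1 − fm = 1.377  ⇒  fm × (1.7 − 1) = 0.3774  ⇒  fm = 0.539.

0.539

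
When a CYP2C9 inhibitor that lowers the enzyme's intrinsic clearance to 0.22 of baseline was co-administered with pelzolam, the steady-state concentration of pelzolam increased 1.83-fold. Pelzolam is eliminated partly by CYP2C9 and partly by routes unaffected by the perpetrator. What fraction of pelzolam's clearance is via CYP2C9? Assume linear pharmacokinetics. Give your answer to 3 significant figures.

0.581

Call the CYP2C9 fraction fm. After the interaction, CL_new/CL_old = fm × 0.22 + (1 − fm).
Steady-state concentration ratio = 1 / (new CL fraction), so new CL fraction = 1 / 1.83 = 0.5464.
fm × 0.22 + 1 − fm = 0.5464  ⇒  fm × (0.22 − 1) = −0.4536  ⇒  fm = 0.581.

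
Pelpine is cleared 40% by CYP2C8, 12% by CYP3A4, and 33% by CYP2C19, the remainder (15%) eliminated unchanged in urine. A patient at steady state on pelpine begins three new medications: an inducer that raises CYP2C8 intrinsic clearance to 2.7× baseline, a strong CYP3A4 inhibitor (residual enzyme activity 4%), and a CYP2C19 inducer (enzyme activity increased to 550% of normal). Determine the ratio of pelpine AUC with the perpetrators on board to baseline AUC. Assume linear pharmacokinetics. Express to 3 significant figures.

0.328

CYP2C8: 0.4 × 2.7 = 1.08
CYP3A4: 0.12 × 0.04 = 0.0048
CYP2C19: 0.33 × 5.5 = 1.815
Other: 0.15 (unchanged)
New clearance relative to baseline: 1.08 + 0.0048 + 1.815 + 0.15 = 3.0498.
AUC ∝ 1/CL: fold-change = 1 / 3.0498 = 0.328.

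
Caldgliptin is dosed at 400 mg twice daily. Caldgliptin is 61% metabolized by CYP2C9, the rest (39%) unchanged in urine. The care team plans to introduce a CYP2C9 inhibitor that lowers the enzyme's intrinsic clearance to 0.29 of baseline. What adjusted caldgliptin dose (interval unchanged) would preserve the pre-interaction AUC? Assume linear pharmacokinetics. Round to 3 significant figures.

227 mg

The CYP2C9 pathway (61% of clearance) drops to 0.29× activity: 0.61 × 0.29 = 0.1769.
The remaining 39% of clearance is unaffected.
Relative clearance = 0.1769 + 0.39 = 0.5669.
To maintain the same steady-state level, dose must scale with clearance: new dose = 400 × 0.5669 = 227 mg.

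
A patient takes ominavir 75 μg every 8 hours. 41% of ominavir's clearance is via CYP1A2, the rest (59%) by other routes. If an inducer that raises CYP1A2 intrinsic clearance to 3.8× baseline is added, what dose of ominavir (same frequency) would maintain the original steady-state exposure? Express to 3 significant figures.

The CYP1A2 pathway (41% of clearance) rises to 3.8× activity: 0.41 × 3.8 = 1.558.
The remaining 59% of clearance is unaffected.
New clearance relative to baseline: 1.558 + 0.59 = 2.148.
Css,avg = (dose rate)/CL, so holding Css fixed requires dose ∝ CL: 75 × 2.148 = 161 μg.

161 μg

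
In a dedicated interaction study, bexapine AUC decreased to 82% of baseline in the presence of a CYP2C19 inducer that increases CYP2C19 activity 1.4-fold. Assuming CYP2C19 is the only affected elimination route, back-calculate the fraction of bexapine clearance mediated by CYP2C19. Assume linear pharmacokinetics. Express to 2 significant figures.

0.55

Let fm be the CYP2C19 fraction. New clearance relative to baseline = fm × 1.4 + (1 − fm).
AUC ratio = 1 / (new CL fraction), so new CL fraction = 1 / 0.820 = 1.22.
fm × 1.4 + 1 − fm = 1.22  ⇒  fm × (1.4 − 1) = 0.2195  ⇒  fm = 0.55.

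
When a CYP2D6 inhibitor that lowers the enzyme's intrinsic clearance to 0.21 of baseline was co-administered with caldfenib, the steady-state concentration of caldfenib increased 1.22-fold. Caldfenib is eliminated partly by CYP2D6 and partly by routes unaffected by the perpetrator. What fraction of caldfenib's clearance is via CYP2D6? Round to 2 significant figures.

0.23

Let fm be the CYP2D6 fraction. New clearance relative to baseline = fm × 0.21 + (1 − fm).
Steady-state concentration ratio = 1 / (new CL fraction), so new CL fraction = 1 / 1.22 = 0.8197.
fm × 0.21 + 1 − fm = 0.8197  ⇒  fm × (0.21 − 1) = −0.1803  ⇒  fm = 0.23.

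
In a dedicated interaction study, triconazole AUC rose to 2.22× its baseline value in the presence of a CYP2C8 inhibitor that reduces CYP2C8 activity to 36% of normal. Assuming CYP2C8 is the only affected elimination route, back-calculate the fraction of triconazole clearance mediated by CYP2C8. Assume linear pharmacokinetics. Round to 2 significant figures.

Let fm be the CYP2C8 fraction. New clearance relative to baseline = fm × 0.36 + (1 − fm).
AUC ratio = 1 / (new CL fraction), so new CL fraction = 1 / 2.22 = 0.4505.
fm × 0.36 + 1 − fm = 0.4505  ⇒  fm × (0.36 − 1) = −0.5495  ⇒  fm = 0.86.

0.86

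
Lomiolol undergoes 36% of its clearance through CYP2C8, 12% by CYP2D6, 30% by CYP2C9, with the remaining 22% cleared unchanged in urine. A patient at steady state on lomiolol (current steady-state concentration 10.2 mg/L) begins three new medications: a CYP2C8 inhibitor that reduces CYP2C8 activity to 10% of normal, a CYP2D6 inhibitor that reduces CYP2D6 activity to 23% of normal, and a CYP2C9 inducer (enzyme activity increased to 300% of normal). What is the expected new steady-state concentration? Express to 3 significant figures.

8.62 mg/L

The CYP2C8 pathway (36% of clearance) falls to 0.1× activity: 0.36 × 0.1 = 0.036.
The CYP2D6 pathway (12% of clearance) falls to 0.23× activity: 0.12 × 0.23 = 0.0276.
The CYP2C9 pathway (30% of clearance) is boosted to 3× activity: 0.3 × 3 = 0.9.
The remaining 22% of clearance is unaffected.
CL_new/CL_old = 0.036 + 0.0276 + 0.9 + 0.22 = 1.1836.
New steady-state concentration = 10.2 / 1.1836 = 8.62 mg/L (concentration scales inversely with clearance).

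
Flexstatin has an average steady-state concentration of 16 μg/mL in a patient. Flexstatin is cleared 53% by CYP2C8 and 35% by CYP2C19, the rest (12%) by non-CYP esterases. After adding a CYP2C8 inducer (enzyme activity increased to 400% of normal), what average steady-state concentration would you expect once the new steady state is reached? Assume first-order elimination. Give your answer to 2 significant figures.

CYP2C8: 0.53 × 4 = 2.12
CYP2C19: 0.35 (unchanged)
Other: 0.12 (unchanged)
Relative clearance = 2.12 + 0.35 + 0.12 = 2.59.
New average steady-state concentration = baseline ÷ relative clearance = 16 / 2.59 = 6.2 μg/mL.

6.2 μg/mL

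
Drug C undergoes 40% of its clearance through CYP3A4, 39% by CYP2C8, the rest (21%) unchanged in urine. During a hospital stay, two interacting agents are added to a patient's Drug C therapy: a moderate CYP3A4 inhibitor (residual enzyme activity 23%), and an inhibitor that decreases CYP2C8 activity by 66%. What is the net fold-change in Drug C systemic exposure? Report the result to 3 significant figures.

2.30

CYP3A4: 0.4 × 0.23 = 0.092
CYP2C8: 0.39 × 0.34 = 0.1326
Other: 0.21 (unchanged)
Relative clearance = 0.092 + 0.1326 + 0.21 = 0.4346.
Net systemic exposure ratio = 1 / 0.4346 = 2.30.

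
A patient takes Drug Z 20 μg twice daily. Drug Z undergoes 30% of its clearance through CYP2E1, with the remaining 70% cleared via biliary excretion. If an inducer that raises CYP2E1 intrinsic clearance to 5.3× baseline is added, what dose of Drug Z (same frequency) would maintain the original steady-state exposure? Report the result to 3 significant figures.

45.8 μg

CYP2E1: 0.3 × 5.3 = 1.59
Other: 0.7 (unchanged)
CL_new/CL_old = 1.59 + 0.7 = 2.29.
To maintain the same steady-state level, dose must scale with clearance: new dose = 20 × 2.29 = 45.8 μg.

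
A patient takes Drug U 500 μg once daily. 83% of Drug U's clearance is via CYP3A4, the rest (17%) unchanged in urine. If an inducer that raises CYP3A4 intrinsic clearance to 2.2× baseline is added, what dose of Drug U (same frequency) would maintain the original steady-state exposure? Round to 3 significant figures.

998 μg

The CYP3A4 pathway (83% of clearance) is boosted to 2.2× activity: 0.83 × 2.2 = 1.826.
Non-CYP routes (17%) are unchanged.
New clearance relative to baseline: 1.826 + 0.17 = 1.996.
Css,avg = (dose rate)/CL, so holding Css fixed requires dose ∝ CL: 500 × 1.996 = 998 μg.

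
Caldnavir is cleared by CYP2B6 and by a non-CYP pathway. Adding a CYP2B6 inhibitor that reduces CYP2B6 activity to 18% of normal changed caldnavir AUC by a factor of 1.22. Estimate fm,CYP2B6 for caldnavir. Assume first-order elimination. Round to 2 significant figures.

CL'/CL = 1 / 1.22 = 0.8197
0.18·fm + (1 − fm) = 0.8197
fm = (0.8197 − 1) / (0.18 − 1) = 0.22

0.22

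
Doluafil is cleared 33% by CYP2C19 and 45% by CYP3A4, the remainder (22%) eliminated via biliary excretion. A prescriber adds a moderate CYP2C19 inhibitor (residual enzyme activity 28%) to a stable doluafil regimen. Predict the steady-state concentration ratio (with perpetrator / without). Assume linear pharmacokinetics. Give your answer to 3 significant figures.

CYP2C19: 0.33 × 0.28 = 0.0924
CYP3A4: 0.45 (unchanged)
Other: 0.22 (unchanged)
New clearance relative to baseline: 0.0924 + 0.45 + 0.22 = 0.7624.
Steady-state concentration is inversely proportional to clearance, so the fold-change is 1 / 0.7624 = 1.31.

1.31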